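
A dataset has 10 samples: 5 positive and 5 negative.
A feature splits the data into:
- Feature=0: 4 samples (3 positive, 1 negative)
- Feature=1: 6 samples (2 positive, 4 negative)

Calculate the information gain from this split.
0.1245 bits

Information Gain = H(Y) - H(Y|Feature)

Before split:
P(positive) = 5/10 = 0.5000
H(Y) = 1.0000 bits

After split:
Feature=0: H = 0.8113 bits (weight = 4/10)
Feature=1: H = 0.9183 bits (weight = 6/10)
H(Y|Feature) = (4/10)×0.8113 + (6/10)×0.9183 = 0.8755 bits

Information Gain = 1.0000 - 0.8755 = 0.1245 bits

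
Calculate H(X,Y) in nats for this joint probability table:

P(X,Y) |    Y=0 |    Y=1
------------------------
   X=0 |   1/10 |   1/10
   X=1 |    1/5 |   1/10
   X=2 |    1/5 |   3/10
1.6957 nats

Joint entropy is H(X,Y) = -Σ_{x,y} p(x,y) log p(x,y).

Summing over all non-zero entries:
H(X,Y) = -[1/10·log_e(1/10) + 1/10·log_e(1/10) + 1/5·log_e(1/5) + 1/10·log_e(1/10) + 1/5·log_e(1/5) + 3/10·log_e(3/10)]
H(X,Y) = 1.6957 nats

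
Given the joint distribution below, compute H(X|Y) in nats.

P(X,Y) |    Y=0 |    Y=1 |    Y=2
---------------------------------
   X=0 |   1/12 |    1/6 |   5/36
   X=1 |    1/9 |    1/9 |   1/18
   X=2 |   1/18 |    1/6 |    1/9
1.0628 nats

Using the chain rule: H(X|Y) = H(X,Y) - H(Y)

First, compute H(X,Y) = 2.1321 nats

Marginal P(Y) = (1/4, 4/9, 11/36)
H(Y) = 1.0693 nats

H(X|Y) = H(X,Y) - H(Y) = 2.1321 - 1.0693 = 1.0628 nats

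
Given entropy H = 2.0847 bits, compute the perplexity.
4.2419

Perplexity is 2^H (or exp(H) for natural log).

H = 2.0847 bits
Perplexity = 2^2.0847 = 4.2419

Interpretation: The model's uncertainty is equivalent to choosing uniformly among 4.2 options.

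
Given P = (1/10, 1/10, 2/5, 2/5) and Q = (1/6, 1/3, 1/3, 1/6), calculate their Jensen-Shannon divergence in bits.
0.0918 bits

Jensen-Shannon divergence is:
JSD(P||Q) = 0.5 × D_KL(P||M) + 0.5 × D_KL(Q||M)
where M = 0.5 × (P + Q) is the mixture distribution.

M = 0.5 × (1/10, 1/10, 2/5, 2/5) + 0.5 × (1/6, 1/3, 1/3, 1/6) = (2/15, 0.216667, 11/30, 0.283333)

D_KL(P||M) = 0.0962 bits
D_KL(Q||M) = 0.0874 bits

JSD(P||Q) = 0.5 × 0.0962 + 0.5 × 0.0874 = 0.0918 bits

Unlike KL divergence, JSD is symmetric and bounded: 0 ≤ JSD ≤ log(2).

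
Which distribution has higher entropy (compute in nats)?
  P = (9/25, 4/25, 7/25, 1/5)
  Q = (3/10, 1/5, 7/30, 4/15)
Q

Computing entropies in nats:
H(P) = 1.3393
H(Q) = 1.3751

Distribution Q has higher entropy.

Intuition: The distribution closer to uniform (more spread out) has higher entropy.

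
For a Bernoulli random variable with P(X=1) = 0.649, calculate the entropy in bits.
0.9350 bits

The binary entropy function is:
H(p) = -p log(p) - (1-p) log(1-p)

H(0.649) = -0.649 × log_2(0.649) - 0.351 × log_2(0.351)
H(0.649) = 0.9350 bits

Note: Binary entropy is maximized at p=0.5 (H=1 bit) and minimized at p=0 or p=1 (H=0).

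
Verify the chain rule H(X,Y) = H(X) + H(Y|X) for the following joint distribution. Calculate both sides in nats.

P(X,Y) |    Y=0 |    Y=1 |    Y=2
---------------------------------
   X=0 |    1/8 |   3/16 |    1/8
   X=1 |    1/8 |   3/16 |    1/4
H(X,Y) = 1.7541, H(X) = 0.6853, H(Y|X) = 1.0688 (all in nats)

Chain rule: H(X,Y) = H(X) + H(Y|X)

Left side — joint entropy directly:
H(X,Y) = -Σ p(x,y) log p(x,y) = 1.7541 nats

Right side — compute H(Y|X) from the conditional distributions:
P(X) = (7/16, 9/16), so H(X) = 0.6853 nats
H(Y|X) = Σ_x P(X=x) · H(Y|X=x):
  P(Y|X=0) = (2/7, 3/7, 2/7), H(Y|X=0) = 1.0790, weight P(X=0) = 7/16
  P(Y|X=1) = (2/9, 1/3, 4/9), H(Y|X=1) = 1.0609, weight P(X=1) = 9/16
H(Y|X) = 1.0688 nats

H(X) + H(Y|X) = 0.6853 + 1.0688 = 1.7541 nats

Both sides equal 1.7541 nats. ✓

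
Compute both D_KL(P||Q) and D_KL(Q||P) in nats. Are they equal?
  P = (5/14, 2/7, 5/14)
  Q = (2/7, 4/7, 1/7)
D_KL(P||Q) = 0.2089, D_KL(Q||P) = 0.2014

KL divergence is not symmetric: D_KL(P||Q) ≠ D_KL(Q||P) in general.

D_KL(P||Q) = 0.2089 nats
D_KL(Q||P) = 0.2014 nats

No, they are not equal!

This asymmetry is why KL divergence is not a true distance metric.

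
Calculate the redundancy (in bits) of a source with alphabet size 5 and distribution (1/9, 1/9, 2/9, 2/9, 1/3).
0.1248 bits

Redundancy measures how far a source is from maximum entropy:
R = H_max - H(X)

Maximum entropy for 5 symbols: H_max = log_2(5) = 2.3219 bits
Actual entropy: H(X) = 2.1972 bits
Redundancy: R = 2.3219 - 2.1972 = 0.1248 bits

This redundancy represents potential for compression: the source could be compressed by 0.1248 bits per symbol.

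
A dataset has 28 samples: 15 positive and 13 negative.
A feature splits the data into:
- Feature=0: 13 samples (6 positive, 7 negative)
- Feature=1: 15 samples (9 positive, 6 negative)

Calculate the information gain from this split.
0.0139 bits

Information Gain = H(Y) - H(Y|Feature)

Before split:
P(positive) = 15/28 = 0.5357
H(Y) = 0.9963 bits

After split:
Feature=0: H = 0.9957 bits (weight = 13/28)
Feature=1: H = 0.9710 bits (weight = 15/28)
H(Y|Feature) = (13/28)×0.9957 + (15/28)×0.9710 = 0.9825 bits

Information Gain = 0.9963 - 0.9825 = 0.0139 bits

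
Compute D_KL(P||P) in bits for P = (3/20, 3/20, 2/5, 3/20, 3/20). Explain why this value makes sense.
0.0000 bits

KL divergence satisfies the Gibbs inequality: D_KL(P||Q) ≥ 0 for all distributions P, Q.

D_KL(P||Q) = Σ p(x) log(p(x)/q(x))
Each term is p(x) × log_2(p(x)/p(x)) = p(x) × log_2(1) = 0, so the sum is 0.
D_KL(P||Q) = 0.0000 bits

When P = Q, the KL divergence is exactly 0, as there is no 'divergence' between identical distributions.

This non-negativity is a fundamental property: relative entropy cannot be negative because it measures how different Q is from P.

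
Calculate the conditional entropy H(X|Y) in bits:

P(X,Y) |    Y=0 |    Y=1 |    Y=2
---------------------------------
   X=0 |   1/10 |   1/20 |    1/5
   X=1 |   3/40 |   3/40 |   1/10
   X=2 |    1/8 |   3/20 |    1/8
1.5080 bits

Using the chain rule: H(X|Y) = H(X,Y) - H(Y)

First, compute H(X,Y) = 3.0660 bits

Marginal P(Y) = (3/10, 11/40, 17/40)
H(Y) = 1.5579 bits

H(X|Y) = H(X,Y) - H(Y) = 3.0660 - 1.5579 = 1.5080 bits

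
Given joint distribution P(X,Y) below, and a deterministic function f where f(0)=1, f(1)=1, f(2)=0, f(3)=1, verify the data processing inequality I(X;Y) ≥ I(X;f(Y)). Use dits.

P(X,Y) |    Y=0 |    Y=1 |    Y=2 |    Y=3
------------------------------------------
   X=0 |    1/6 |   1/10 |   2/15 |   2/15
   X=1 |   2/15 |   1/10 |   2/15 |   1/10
I(X;Y) = 0.0009, I(X;f(Y)) = 0.0004, inequality holds: 0.0009 ≥ 0.0004

Data Processing Inequality: For any Markov chain X → Y → Z, we have I(X;Y) ≥ I(X;Z).

Here Z = f(Y) is a deterministic function of Y, forming X → Y → Z.

Original I(X;Y) = 0.0009 dits

After applying f:
P(X,Z) where Z=f(Y):
- P(X,Z=0) = P(X,Y=2)
- P(X,Z=1) = P(X,Y=0) + P(X,Y=1) + P(X,Y=3)

I(X;Z) = I(X;f(Y)) = 0.0004 dits

Verification: 0.0009 ≥ 0.0004 ✓

Information cannot be created by processing; the function f can only lose information about X.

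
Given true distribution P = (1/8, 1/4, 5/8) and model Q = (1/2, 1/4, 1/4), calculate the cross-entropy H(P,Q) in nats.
1.2997 nats

Cross-entropy: H(P,Q) = -Σ p(x) log q(x)

Alternatively: H(P,Q) = H(P) + D_KL(P||Q)
H(P) = 0.9003 nats
D_KL(P||Q) = 0.3994 nats

H(P,Q) = 0.9003 + 0.3994 = 1.2997 nats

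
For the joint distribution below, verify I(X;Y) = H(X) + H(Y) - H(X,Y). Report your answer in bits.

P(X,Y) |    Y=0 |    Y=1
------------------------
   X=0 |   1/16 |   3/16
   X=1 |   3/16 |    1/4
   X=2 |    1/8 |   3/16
I(X;Y) = 0.0172 bits

Mutual information has multiple equivalent forms:
- I(X;Y) = H(X) - H(X|Y)
- I(X;Y) = H(Y) - H(Y|X)
- I(X;Y) = H(X) + H(Y) - H(X,Y)

Computing all quantities:
H(X) = 1.5462, H(Y) = 0.9544, H(X,Y) = 2.4835
H(X|Y) = 1.5290, H(Y|X) = 0.9373

Verification:
H(X) - H(X|Y) = 1.5462 - 1.5290 = 0.0172
H(Y) - H(Y|X) = 0.9544 - 0.9373 = 0.0172
H(X) + H(Y) - H(X,Y) = 1.5462 + 0.9544 - 2.4835 = 0.0172

All forms give I(X;Y) = 0.0172 bits. ✓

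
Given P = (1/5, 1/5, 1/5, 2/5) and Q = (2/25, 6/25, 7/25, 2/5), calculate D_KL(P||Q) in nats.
0.0795 nats

KL divergence: D_KL(P||Q) = Σ p(x) log(p(x)/q(x))

Computing term by term:
  x=0: 1/5 × log_e[(1/5)/(2/25)] = 1/5 × 0.9163 = 0.1833
  x=1: 1/5 × log_e[(1/5)/(6/25)] = 1/5 × -0.1823 = -0.0365
  x=2: 1/5 × log_e[(1/5)/(7/25)] = 1/5 × -0.3365 = -0.0673
  x=3: 2/5 × log_e[(2/5)/(2/5)] = 2/5 × 0.0000 = 0.0000

D_KL(P||Q) = 0.0795 nats

Note: KL divergence is always non-negative and equals 0 iff P = Q.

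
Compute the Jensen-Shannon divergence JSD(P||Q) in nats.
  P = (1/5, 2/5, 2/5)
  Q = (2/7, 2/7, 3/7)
0.0088 nats

Jensen-Shannon divergence is:
JSD(P||Q) = 0.5 × D_KL(P||M) + 0.5 × D_KL(Q||M)
where M = 0.5 × (P + Q) is the mixture distribution.

M = 0.5 × (1/5, 2/5, 2/5) + 0.5 × (2/7, 2/7, 3/7) = (0.242857, 12/35, 0.414286)

D_KL(P||M) = 0.0088 nats
D_KL(Q||M) = 0.0089 nats

JSD(P||Q) = 0.5 × 0.0088 + 0.5 × 0.0089 = 0.0088 nats

Unlike KL divergence, JSD is symmetric and bounded: 0 ≤ JSD ≤ log(2).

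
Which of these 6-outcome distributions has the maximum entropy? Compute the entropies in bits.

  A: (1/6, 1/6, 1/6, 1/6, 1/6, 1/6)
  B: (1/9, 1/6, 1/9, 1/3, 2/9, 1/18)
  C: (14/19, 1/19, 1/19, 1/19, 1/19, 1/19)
A

For a discrete distribution over n outcomes, entropy is maximized by the uniform distribution.

Computing entropies:
H(A) = 2.5850 bits
H(B) = 2.3774 bits
H(C) = 1.4425 bits

The uniform distribution (where all probabilities equal 1/6) achieves the maximum entropy of log_2(6) = 2.5850 bits.

Distribution A has the highest entropy.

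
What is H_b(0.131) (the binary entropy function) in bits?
0.5602 bits

The binary entropy function is:
H(p) = -p log(p) - (1-p) log(1-p)

H(0.131) = -0.131 × log_2(0.131) - 0.869 × log_2(0.869)
H(0.131) = 0.5602 bits

Note: Binary entropy is maximized at p=0.5 (H=1 bit) and minimized at p=0 or p=1 (H=0).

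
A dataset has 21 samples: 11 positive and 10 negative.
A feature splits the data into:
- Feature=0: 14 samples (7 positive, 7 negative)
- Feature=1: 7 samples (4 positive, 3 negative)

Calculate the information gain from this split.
0.0033 bits

Information Gain = H(Y) - H(Y|Feature)

Before split:
P(positive) = 11/21 = 0.5238
H(Y) = 0.9984 bits

After split:
Feature=0: H = 1.0000 bits (weight = 14/21)
Feature=1: H = 0.9852 bits (weight = 7/21)
H(Y|Feature) = (14/21)×1.0000 + (7/21)×0.9852 = 0.9951 bits

Information Gain = 0.9984 - 0.9951 = 0.0033 bits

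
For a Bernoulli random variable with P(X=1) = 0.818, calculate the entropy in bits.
0.6844 bits

The binary entropy function is:
H(p) = -p log(p) - (1-p) log(1-p)

H(0.818) = -0.818 × log_2(0.818) - 0.182 × log_2(0.182)
H(0.818) = 0.6844 bits

Note: Binary entropy is maximized at p=0.5 (H=1 bit) and minimized at p=0 or p=1 (H=0).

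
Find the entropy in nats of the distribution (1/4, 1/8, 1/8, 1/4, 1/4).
1.5596 nats

Shannon entropy is H(X) = -Σ p(x) log p(x).

For P = (1/4, 1/8, 1/8, 1/4, 1/4):
H = -1/4 × log_e(1/4) -1/8 × log_e(1/8) -1/8 × log_e(1/8) -1/4 × log_e(1/4) -1/4 × log_e(1/4)
H = 1.5596 nats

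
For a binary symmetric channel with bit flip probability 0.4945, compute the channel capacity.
0.0001 bits

For a binary symmetric channel (BSC) with error probability p:
Capacity C = 1 - H(p) bits per symbol

where H(p) = -p log₂(p) - (1-p) log₂(1-p) is the binary entropy function.

H(0.4945) = 0.9999 bits
C = 1 - 0.9999 = 0.0001 bits per symbol

This means we can reliably transmit up to 0.0001 bits of information per channel use.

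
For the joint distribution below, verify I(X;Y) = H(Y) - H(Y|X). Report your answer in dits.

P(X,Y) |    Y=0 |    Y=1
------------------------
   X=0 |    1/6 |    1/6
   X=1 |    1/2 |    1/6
I(X;Y) = 0.0133 dits

Mutual information has multiple equivalent forms:
- I(X;Y) = H(X) - H(X|Y)
- I(X;Y) = H(Y) - H(Y|X)
- I(X;Y) = H(X) + H(Y) - H(X,Y)

Computing all quantities:
H(X) = 0.2764, H(Y) = 0.2764, H(X,Y) = 0.5396
H(X|Y) = 0.2632, H(Y|X) = 0.2632

Verification:
H(X) - H(X|Y) = 0.2764 - 0.2632 = 0.0133
H(Y) - H(Y|X) = 0.2764 - 0.2632 = 0.0133
H(X) + H(Y) - H(X,Y) = 0.2764 + 0.2764 - 0.5396 = 0.0133

All forms give I(X;Y) = 0.0133 dits. ✓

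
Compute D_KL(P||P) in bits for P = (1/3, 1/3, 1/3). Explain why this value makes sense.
0.0000 bits

KL divergence satisfies the Gibbs inequality: D_KL(P||Q) ≥ 0 for all distributions P, Q.

D_KL(P||Q) = Σ p(x) log(p(x)/q(x))
Each term is p(x) × log_2(p(x)/p(x)) = p(x) × log_2(1) = 0, so the sum is 0.
D_KL(P||Q) = 0.0000 bits

When P = Q, the KL divergence is exactly 0, as there is no 'divergence' between identical distributions.

This non-negativity is a fundamental property: relative entropy cannot be negative because it measures how different Q is from P.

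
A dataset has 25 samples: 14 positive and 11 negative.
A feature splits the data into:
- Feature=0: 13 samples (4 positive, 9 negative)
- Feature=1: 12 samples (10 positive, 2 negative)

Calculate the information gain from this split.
0.2145 bits

Information Gain = H(Y) - H(Y|Feature)

Before split:
P(positive) = 14/25 = 0.5600
H(Y) = 0.9896 bits

After split:
Feature=0: H = 0.8905 bits (weight = 13/25)
Feature=1: H = 0.6500 bits (weight = 12/25)
H(Y|Feature) = (13/25)×0.8905 + (12/25)×0.6500 = 0.7751 bits

Information Gain = 0.9896 - 0.7751 = 0.2145 bits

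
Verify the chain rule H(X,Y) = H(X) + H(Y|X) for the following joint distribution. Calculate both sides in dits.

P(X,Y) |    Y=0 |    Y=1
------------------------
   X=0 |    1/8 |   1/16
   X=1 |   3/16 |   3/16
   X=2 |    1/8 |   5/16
H(X,Y) = 0.7315, H(X) = 0.4531, H(Y|X) = 0.2784 (all in dits)

Chain rule: H(X,Y) = H(X) + H(Y|X)

Left side — joint entropy directly:
H(X,Y) = -Σ p(x,y) log p(x,y) = 0.7315 dits

Right side — compute H(Y|X) from the conditional distributions:
P(X) = (3/16, 3/8, 7/16), so H(X) = 0.4531 dits
H(Y|X) = Σ_x P(X=x) · H(Y|X=x):
  P(Y|X=0) = (2/3, 1/3), H(Y|X=0) = 0.2764, weight P(X=0) = 3/16
  P(Y|X=1) = (1/2, 1/2), H(Y|X=1) = 0.3010, weight P(X=1) = 3/8
  P(Y|X=2) = (2/7, 5/7), H(Y|X=2) = 0.2598, weight P(X=2) = 7/16
H(Y|X) = 0.2784 dits

H(X) + H(Y|X) = 0.4531 + 0.2784 = 0.7315 dits

Both sides equal 0.7315 dits. ✓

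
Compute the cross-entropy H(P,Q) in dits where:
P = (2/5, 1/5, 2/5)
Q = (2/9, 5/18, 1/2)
0.4930 dits

Cross-entropy: H(P,Q) = -Σ p(x) log q(x)

Alternatively: H(P,Q) = H(P) + D_KL(P||Q)
H(P) = 0.4581 dits
D_KL(P||Q) = 0.0348 dits

H(P,Q) = 0.4581 + 0.0348 = 0.4930 dits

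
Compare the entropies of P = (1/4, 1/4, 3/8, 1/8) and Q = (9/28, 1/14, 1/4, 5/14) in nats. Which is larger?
P

Computing entropies in nats:
H(P) = 1.3209
H(Q) = 1.2676

Distribution P has higher entropy.

Intuition: The distribution closer to uniform (more spread out) has higher entropy.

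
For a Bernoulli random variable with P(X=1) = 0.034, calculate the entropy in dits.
0.0644 dits

The binary entropy function is:
H(p) = -p log(p) - (1-p) log(1-p)

H(0.034) = -0.034 × log_10(0.034) - 0.966 × log_10(0.966)
H(0.034) = 0.0644 dits

Note: Binary entropy is maximized at p=0.5 (H=1 bit) and minimized at p=0 or p=1 (H=0).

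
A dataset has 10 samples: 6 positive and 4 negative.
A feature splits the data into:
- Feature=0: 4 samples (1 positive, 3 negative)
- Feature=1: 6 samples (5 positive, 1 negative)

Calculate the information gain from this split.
0.2564 bits

Information Gain = H(Y) - H(Y|Feature)

Before split:
P(positive) = 6/10 = 0.6000
H(Y) = 0.9710 bits

After split:
Feature=0: H = 0.8113 bits (weight = 4/10)
Feature=1: H = 0.6500 bits (weight = 6/10)
H(Y|Feature) = (4/10)×0.8113 + (6/10)×0.6500 = 0.7145 bits

Information Gain = 0.9710 - 0.7145 = 0.2564 bits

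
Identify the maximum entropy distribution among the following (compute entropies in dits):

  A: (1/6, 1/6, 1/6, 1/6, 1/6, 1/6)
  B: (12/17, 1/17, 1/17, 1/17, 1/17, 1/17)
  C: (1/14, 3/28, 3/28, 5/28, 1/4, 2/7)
A

For a discrete distribution over n outcomes, entropy is maximized by the uniform distribution.

Computing entropies:
H(A) = 0.7782 dits
H(B) = 0.4687 dits
H(C) = 0.7293 dits

The uniform distribution (where all probabilities equal 1/6) achieves the maximum entropy of log_10(6) = 0.7782 dits.

Distribution A has the highest entropy.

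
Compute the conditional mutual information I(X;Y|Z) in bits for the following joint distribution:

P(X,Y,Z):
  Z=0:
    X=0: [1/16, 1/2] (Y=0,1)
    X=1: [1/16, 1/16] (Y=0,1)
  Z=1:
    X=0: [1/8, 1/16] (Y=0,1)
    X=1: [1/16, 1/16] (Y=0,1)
0.0684 bits

Conditional mutual information: I(X;Y|Z) = H(X|Z) + H(Y|Z) - H(X,Y|Z)

H(Z) = 0.8960
H(X,Z) = 1.6697 → H(X|Z) = 0.7737
H(Y,Z) = 1.6697 → H(Y|Z) = 0.7737
H(X,Y,Z) = 2.3750 → H(X,Y|Z) = 1.4790

I(X;Y|Z) = 0.7737 + 0.7737 - 1.4790 = 0.0684 bits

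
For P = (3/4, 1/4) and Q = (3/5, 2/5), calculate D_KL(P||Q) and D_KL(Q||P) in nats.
D_KL(P||Q) = 0.0499, D_KL(Q||P) = 0.0541

KL divergence is not symmetric: D_KL(P||Q) ≠ D_KL(Q||P) in general.

D_KL(P||Q) = 0.0499 nats
D_KL(Q||P) = 0.0541 nats

No, they are not equal!

This asymmetry is why KL divergence is not a true distance metric.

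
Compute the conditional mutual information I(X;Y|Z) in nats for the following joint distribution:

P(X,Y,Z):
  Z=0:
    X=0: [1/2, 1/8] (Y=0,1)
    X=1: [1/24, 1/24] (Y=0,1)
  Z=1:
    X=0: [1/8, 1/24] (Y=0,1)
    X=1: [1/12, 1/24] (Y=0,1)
0.0172 nats

Conditional mutual information: I(X;Y|Z) = H(X|Z) + H(Y|Z) - H(X,Y|Z)

H(Z) = 0.6036
H(X,Z) = 1.0594 → H(X|Z) = 0.4557
H(Y,Z) = 1.1646 → H(Y|Z) = 0.5610
H(X,Y,Z) = 1.6032 → H(X,Y|Z) = 0.9995

I(X;Y|Z) = 0.4557 + 0.5610 - 0.9995 = 0.0172 nats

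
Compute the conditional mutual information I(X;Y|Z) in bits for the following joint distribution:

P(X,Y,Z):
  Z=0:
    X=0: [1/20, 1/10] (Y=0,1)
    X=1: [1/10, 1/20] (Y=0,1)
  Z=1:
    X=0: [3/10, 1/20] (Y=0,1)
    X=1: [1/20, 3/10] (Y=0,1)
0.3103 bits

Conditional mutual information: I(X;Y|Z) = H(X|Z) + H(Y|Z) - H(X,Y|Z)

H(Z) = 0.8813
H(X,Z) = 1.8813 → H(X|Z) = 1.0000
H(Y,Z) = 1.8813 → H(Y|Z) = 1.0000
H(X,Y,Z) = 2.5710 → H(X,Y|Z) = 1.6897

I(X;Y|Z) = 1.0000 + 1.0000 - 1.6897 = 0.3103 bits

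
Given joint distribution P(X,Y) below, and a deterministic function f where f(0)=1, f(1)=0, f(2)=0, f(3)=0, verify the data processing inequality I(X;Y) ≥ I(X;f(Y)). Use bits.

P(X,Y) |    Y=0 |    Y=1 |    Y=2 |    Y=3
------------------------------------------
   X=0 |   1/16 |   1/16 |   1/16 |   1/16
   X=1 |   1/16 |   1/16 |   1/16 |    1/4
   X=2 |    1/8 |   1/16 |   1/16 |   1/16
I(X;Y) = 0.1075, I(X;f(Y)) = 0.0462, inequality holds: 0.1075 ≥ 0.0462

Data Processing Inequality: For any Markov chain X → Y → Z, we have I(X;Y) ≥ I(X;Z).

Here Z = f(Y) is a deterministic function of Y, forming X → Y → Z.

Original I(X;Y) = 0.1075 bits

After applying f:
P(X,Z) where Z=f(Y):
- P(X,Z=0) = P(X,Y=1) + P(X,Y=2) + P(X,Y=3)
- P(X,Z=1) = P(X,Y=0)

I(X;Z) = I(X;f(Y)) = 0.0462 bits

Verification: 0.1075 ≥ 0.0462 ✓

Information cannot be created by processing; the function f can only lose information about X.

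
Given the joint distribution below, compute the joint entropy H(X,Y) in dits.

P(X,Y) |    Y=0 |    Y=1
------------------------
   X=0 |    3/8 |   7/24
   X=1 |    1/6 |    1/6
0.5752 dits

Joint entropy is H(X,Y) = -Σ_{x,y} p(x,y) log p(x,y).

Summing over all non-zero entries:
H(X,Y) = -[3/8·log_10(3/8) + 7/24·log_10(7/24) + 1/6·log_10(1/6) + 1/6·log_10(1/6)]
H(X,Y) = 0.5752 dits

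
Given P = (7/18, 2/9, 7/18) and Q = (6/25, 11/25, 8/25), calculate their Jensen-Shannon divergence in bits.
0.0416 bits

Jensen-Shannon divergence is:
JSD(P||Q) = 0.5 × D_KL(P||M) + 0.5 × D_KL(Q||M)
where M = 0.5 × (P + Q) is the mixture distribution.

M = 0.5 × (7/18, 2/9, 7/18) + 0.5 × (6/25, 11/25, 8/25) = (0.314444, 0.331111, 0.354444)

D_KL(P||M) = 0.0434 bits
D_KL(Q||M) = 0.0397 bits

JSD(P||Q) = 0.5 × 0.0434 + 0.5 × 0.0397 = 0.0416 bits

Unlike KL divergence, JSD is symmetric and bounded: 0 ≤ JSD ≤ log(2).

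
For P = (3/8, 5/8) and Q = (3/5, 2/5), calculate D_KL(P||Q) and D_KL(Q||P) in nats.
D_KL(P||Q) = 0.1027, D_KL(Q||P) = 0.1035

KL divergence is not symmetric: D_KL(P||Q) ≠ D_KL(Q||P) in general.

D_KL(P||Q) = 0.1027 nats
D_KL(Q||P) = 0.1035 nats

No, they are not equal!

This asymmetry is why KL divergence is not a true distance metric.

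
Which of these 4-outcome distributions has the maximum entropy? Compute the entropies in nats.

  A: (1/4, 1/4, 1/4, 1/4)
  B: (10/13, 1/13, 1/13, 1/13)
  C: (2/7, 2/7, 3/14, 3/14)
A

For a discrete distribution over n outcomes, entropy is maximized by the uniform distribution.

Computing entropies:
H(A) = 1.3863 nats
H(B) = 0.7937 nats
H(C) = 1.3761 nats

The uniform distribution (where all probabilities equal 1/4) achieves the maximum entropy of log_e(4) = 1.3863 nats.

Distribution A has the highest entropy.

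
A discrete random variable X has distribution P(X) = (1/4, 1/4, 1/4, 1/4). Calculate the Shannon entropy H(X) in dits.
0.6021 dits

Shannon entropy is H(X) = -Σ p(x) log p(x).

For P = (1/4, 1/4, 1/4, 1/4):
H = -1/4 × log_10(1/4) -1/4 × log_10(1/4) -1/4 × log_10(1/4) -1/4 × log_10(1/4)
H = 0.6021 dits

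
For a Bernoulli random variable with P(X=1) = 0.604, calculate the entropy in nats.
0.6714 nats

The binary entropy function is:
H(p) = -p log(p) - (1-p) log(1-p)

H(0.604) = -0.604 × log_e(0.604) - 0.396 × log_e(0.396)
H(0.604) = 0.6714 nats

Note: Binary entropy is maximized at p=0.5 (H=1 bit) and minimized at p=0 or p=1 (H=0).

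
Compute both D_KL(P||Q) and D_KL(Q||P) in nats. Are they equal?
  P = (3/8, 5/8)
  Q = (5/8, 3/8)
D_KL(P||Q) = 0.1277, D_KL(Q||P) = 0.1277

KL divergence is not symmetric: D_KL(P||Q) ≠ D_KL(Q||P) in general.

D_KL(P||Q) = 0.1277 nats
D_KL(Q||P) = 0.1277 nats

In this case they happen to be equal (to 4 decimal places).

This asymmetry is why KL divergence is not a true distance metric.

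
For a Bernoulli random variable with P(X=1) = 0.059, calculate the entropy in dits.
0.0974 dits

The binary entropy function is:
H(p) = -p log(p) - (1-p) log(1-p)

H(0.059) = -0.059 × log_10(0.059) - 0.941 × log_10(0.941)
H(0.059) = 0.0974 dits

Note: Binary entropy is maximized at p=0.5 (H=1 bit) and minimized at p=0 or p=1 (H=0).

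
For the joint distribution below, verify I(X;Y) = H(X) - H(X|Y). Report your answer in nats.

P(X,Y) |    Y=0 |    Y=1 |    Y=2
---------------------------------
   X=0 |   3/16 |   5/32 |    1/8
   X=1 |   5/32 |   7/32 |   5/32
I(X;Y) = 0.0064 nats

Mutual information has multiple equivalent forms:
- I(X;Y) = H(X) - H(X|Y)
- I(X;Y) = H(Y) - H(Y|X)
- I(X;Y) = H(X) + H(Y) - H(X,Y)

Computing all quantities:
H(X) = 0.6912, H(Y) = 1.0916, H(X,Y) = 1.7764
H(X|Y) = 0.6848, H(Y|X) = 1.0852

Verification:
H(X) - H(X|Y) = 0.6912 - 0.6848 = 0.0064
H(Y) - H(Y|X) = 1.0916 - 1.0852 = 0.0064
H(X) + H(Y) - H(X,Y) = 0.6912 + 1.0916 - 1.7764 = 0.0064

All forms give I(X;Y) = 0.0064 nats. ✓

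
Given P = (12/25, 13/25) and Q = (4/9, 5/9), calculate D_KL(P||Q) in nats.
0.0025 nats

KL divergence: D_KL(P||Q) = Σ p(x) log(p(x)/q(x))

Computing term by term:
  x=0: 12/25 × log_e[(12/25)/(4/9)] = 12/25 × 0.0770 = 0.0369
  x=1: 13/25 × log_e[(13/25)/(5/9)] = 13/25 × -0.0661 = -0.0344

D_KL(P||Q) = 0.0025 nats

Note: KL divergence is always non-negative and equals 0 iff P = Q.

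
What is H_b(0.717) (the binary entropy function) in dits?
0.2587 dits

The binary entropy function is:
H(p) = -p log(p) - (1-p) log(1-p)

H(0.717) = -0.717 × log_10(0.717) - 0.283 × log_10(0.283)
H(0.717) = 0.2587 dits

Note: Binary entropy is maximized at p=0.5 (H=1 bit) and minimized at p=0 or p=1 (H=0).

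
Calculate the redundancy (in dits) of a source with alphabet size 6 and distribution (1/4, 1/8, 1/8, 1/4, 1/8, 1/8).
0.0256 dits

Redundancy measures how far a source is from maximum entropy:
R = H_max - H(X)

Maximum entropy for 6 symbols: H_max = log_10(6) = 0.7782 dits
Actual entropy: H(X) = 0.7526 dits
Redundancy: R = 0.7782 - 0.7526 = 0.0256 dits

This redundancy represents potential for compression: the source could be compressed by 0.0256 dits per symbol.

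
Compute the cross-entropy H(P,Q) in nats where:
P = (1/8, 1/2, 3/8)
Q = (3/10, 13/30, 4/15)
1.0643 nats

Cross-entropy: H(P,Q) = -Σ p(x) log q(x)

Alternatively: H(P,Q) = H(P) + D_KL(P||Q)
H(P) = 0.9743 nats
D_KL(P||Q) = 0.0900 nats

H(P,Q) = 0.9743 + 0.0900 = 1.0643 nats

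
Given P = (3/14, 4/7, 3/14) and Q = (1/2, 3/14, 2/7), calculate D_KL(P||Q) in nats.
0.3173 nats

KL divergence: D_KL(P||Q) = Σ p(x) log(p(x)/q(x))

Computing term by term:
  x=0: 3/14 × log_e[(3/14)/(1/2)] = 3/14 × -0.8473 = -0.1816
  x=1: 4/7 × log_e[(4/7)/(3/14)] = 4/7 × 0.9808 = 0.5605
  x=2: 3/14 × log_e[(3/14)/(2/7)] = 3/14 × -0.2877 = -0.0616

D_KL(P||Q) = 0.3173 nats

Note: KL divergence is always non-negative and equals 0 iff P = Q.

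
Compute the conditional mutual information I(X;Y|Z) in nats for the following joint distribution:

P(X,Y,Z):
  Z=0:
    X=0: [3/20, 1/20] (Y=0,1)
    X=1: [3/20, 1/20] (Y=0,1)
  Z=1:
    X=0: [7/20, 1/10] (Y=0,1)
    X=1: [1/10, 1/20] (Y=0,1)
0.0036 nats

Conditional mutual information: I(X;Y|Z) = H(X|Z) + H(Y|Z) - H(X,Y|Z)

H(Z) = 0.6730
H(X,Z) = 1.2877 → H(X|Z) = 0.6147
H(Y,Z) = 1.2353 → H(Y|Z) = 0.5623
H(X,Y,Z) = 1.8465 → H(X,Y|Z) = 1.1734

I(X;Y|Z) = 0.6147 + 0.5623 - 1.1734 = 0.0036 nats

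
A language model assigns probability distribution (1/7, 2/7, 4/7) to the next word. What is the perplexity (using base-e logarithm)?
2.6005

Perplexity is e^H (or exp(H) for natural log).

First, H = -Σ p log p = 0.9557 nats
Perplexity = e^0.9557 = 2.6005

Interpretation: The model's uncertainty is equivalent to choosing uniformly among 2.6 options.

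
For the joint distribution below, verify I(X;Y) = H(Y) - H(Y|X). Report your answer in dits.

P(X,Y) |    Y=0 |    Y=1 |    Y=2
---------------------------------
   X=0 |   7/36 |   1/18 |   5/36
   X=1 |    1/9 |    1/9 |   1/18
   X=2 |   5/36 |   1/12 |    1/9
I(X;Y) = 0.0135 dits

Mutual information has multiple equivalent forms:
- I(X;Y) = H(X) - H(X|Y)
- I(X;Y) = H(Y) - H(Y|X)
- I(X;Y) = H(X) + H(Y) - H(X,Y)

Computing all quantities:
H(X) = 0.4731, H(Y) = 0.4644, H(X,Y) = 0.9239
H(X|Y) = 0.4596, H(Y|X) = 0.4508

Verification:
H(X) - H(X|Y) = 0.4731 - 0.4596 = 0.0135
H(Y) - H(Y|X) = 0.4644 - 0.4508 = 0.0135
H(X) + H(Y) - H(X,Y) = 0.4731 + 0.4644 - 0.9239 = 0.0135

All forms give I(X;Y) = 0.0135 dits. ✓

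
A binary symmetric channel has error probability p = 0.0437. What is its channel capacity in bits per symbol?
0.7410 bits

For a binary symmetric channel (BSC) with error probability p:
Capacity C = 1 - H(p) bits per symbol

where H(p) = -p log₂(p) - (1-p) log₂(1-p) is the binary entropy function.

H(0.0437) = 0.2590 bits
C = 1 - 0.2590 = 0.7410 bits per symbol

This means we can reliably transmit up to 0.7410 bits of information per channel use.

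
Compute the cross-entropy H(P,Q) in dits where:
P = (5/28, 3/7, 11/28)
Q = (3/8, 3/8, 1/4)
0.4951 dits

Cross-entropy: H(P,Q) = -Σ p(x) log q(x)

Alternatively: H(P,Q) = H(P) + D_KL(P||Q)
H(P) = 0.4507 dits
D_KL(P||Q) = 0.0444 dits

H(P,Q) = 0.4507 + 0.0444 = 0.4951 dits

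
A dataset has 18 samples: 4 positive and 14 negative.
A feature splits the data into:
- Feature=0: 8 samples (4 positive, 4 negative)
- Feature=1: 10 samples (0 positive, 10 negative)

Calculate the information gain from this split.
0.3198 bits

Information Gain = H(Y) - H(Y|Feature)

Before split:
P(positive) = 4/18 = 0.2222
H(Y) = 0.7642 bits

After split:
Feature=0: H = 1.0000 bits (weight = 8/18)
Feature=1: H = 0.0000 bits (weight = 10/18)
H(Y|Feature) = (8/18)×1.0000 + (10/18)×0.0000 = 0.4444 bits

Information Gain = 0.7642 - 0.4444 = 0.3198 bits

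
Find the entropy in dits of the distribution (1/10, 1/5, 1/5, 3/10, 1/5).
0.6762 dits

Shannon entropy is H(X) = -Σ p(x) log p(x).

For P = (1/10, 1/5, 1/5, 3/10, 1/5):
H = -1/10 × log_10(1/10) -1/5 × log_10(1/5) -1/5 × log_10(1/5) -3/10 × log_10(3/10) -1/5 × log_10(1/5)
H = 0.6762 dits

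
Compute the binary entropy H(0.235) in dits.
0.2368 dits

The binary entropy function is:
H(p) = -p log(p) - (1-p) log(1-p)

H(0.235) = -0.235 × log_10(0.235) - 0.765 × log_10(0.765)
H(0.235) = 0.2368 dits

Note: Binary entropy is maximized at p=0.5 (H=1 bit) and minimized at p=0 or p=1 (H=0).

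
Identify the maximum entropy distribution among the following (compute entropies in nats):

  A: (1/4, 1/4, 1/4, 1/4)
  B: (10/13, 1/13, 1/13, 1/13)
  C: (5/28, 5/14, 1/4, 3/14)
A

For a discrete distribution over n outcomes, entropy is maximized by the uniform distribution.

Computing entropies:
H(A) = 1.3863 nats
H(B) = 0.7937 nats
H(C) = 1.3520 nats

The uniform distribution (where all probabilities equal 1/4) achieves the maximum entropy of log_e(4) = 1.3863 nats.

Distribution A has the highest entropy.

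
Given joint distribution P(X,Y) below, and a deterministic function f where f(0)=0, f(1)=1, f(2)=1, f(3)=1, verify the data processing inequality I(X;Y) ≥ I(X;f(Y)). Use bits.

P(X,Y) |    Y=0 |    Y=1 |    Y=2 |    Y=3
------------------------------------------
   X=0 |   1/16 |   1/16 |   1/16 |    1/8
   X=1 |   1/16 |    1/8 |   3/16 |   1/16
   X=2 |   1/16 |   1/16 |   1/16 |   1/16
I(X;Y) = 0.0706, I(X;f(Y)) = 0.0089, inequality holds: 0.0706 ≥ 0.0089

Data Processing Inequality: For any Markov chain X → Y → Z, we have I(X;Y) ≥ I(X;Z).

Here Z = f(Y) is a deterministic function of Y, forming X → Y → Z.

Original I(X;Y) = 0.0706 bits

After applying f:
P(X,Z) where Z=f(Y):
- P(X,Z=0) = P(X,Y=0)
- P(X,Z=1) = P(X,Y=1) + P(X,Y=2) + P(X,Y=3)

I(X;Z) = I(X;f(Y)) = 0.0089 bits

Verification: 0.0706 ≥ 0.0089 ✓

Information cannot be created by processing; the function f can only lose information about X.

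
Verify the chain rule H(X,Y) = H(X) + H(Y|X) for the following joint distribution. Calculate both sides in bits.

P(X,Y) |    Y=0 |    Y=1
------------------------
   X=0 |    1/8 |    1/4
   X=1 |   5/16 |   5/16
H(X,Y) = 1.9238, H(X) = 0.9544, H(Y|X) = 0.9694 (all in bits)

Chain rule: H(X,Y) = H(X) + H(Y|X)

Left side — joint entropy directly:
H(X,Y) = -Σ p(x,y) log p(x,y) = 1.9238 bits

Right side — compute H(Y|X) from the conditional distributions:
P(X) = (3/8, 5/8), so H(X) = 0.9544 bits
H(Y|X) = Σ_x P(X=x) · H(Y|X=x):
  P(Y|X=0) = (1/3, 2/3), H(Y|X=0) = 0.9183, weight P(X=0) = 3/8
  P(Y|X=1) = (1/2, 1/2), H(Y|X=1) = 1.0000, weight P(X=1) = 5/8
H(Y|X) = 0.9694 bits

H(X) + H(Y|X) = 0.9544 + 0.9694 = 1.9238 bits

Both sides equal 1.9238 bits. ✓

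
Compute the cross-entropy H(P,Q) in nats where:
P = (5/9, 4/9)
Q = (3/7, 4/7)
0.7194 nats

Cross-entropy: H(P,Q) = -Σ p(x) log q(x)

Alternatively: H(P,Q) = H(P) + D_KL(P||Q)
H(P) = 0.6870 nats
D_KL(P||Q) = 0.0325 nats

H(P,Q) = 0.6870 + 0.0325 = 0.7194 nats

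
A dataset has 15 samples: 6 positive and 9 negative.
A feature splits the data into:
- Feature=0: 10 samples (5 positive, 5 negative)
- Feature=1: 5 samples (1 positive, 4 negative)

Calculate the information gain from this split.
0.0636 bits

Information Gain = H(Y) - H(Y|Feature)

Before split:
P(positive) = 6/15 = 0.4000
H(Y) = 0.9710 bits

After split:
Feature=0: H = 1.0000 bits (weight = 10/15)
Feature=1: H = 0.7219 bits (weight = 5/15)
H(Y|Feature) = (10/15)×1.0000 + (5/15)×0.7219 = 0.9073 bits

Information Gain = 0.9710 - 0.9073 = 0.0636 bits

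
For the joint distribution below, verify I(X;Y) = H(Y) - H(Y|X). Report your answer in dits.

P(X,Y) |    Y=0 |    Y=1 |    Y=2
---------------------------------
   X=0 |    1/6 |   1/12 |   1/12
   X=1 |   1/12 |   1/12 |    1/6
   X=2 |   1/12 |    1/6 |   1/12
I(X;Y) = 0.0256 dits

Mutual information has multiple equivalent forms:
- I(X;Y) = H(X) - H(X|Y)
- I(X;Y) = H(Y) - H(Y|X)
- I(X;Y) = H(X) + H(Y) - H(X,Y)

Computing all quantities:
H(X) = 0.4771, H(Y) = 0.4771, H(X,Y) = 0.9287
H(X|Y) = 0.4515, H(Y|X) = 0.4515

Verification:
H(X) - H(X|Y) = 0.4771 - 0.4515 = 0.0256
H(Y) - H(Y|X) = 0.4771 - 0.4515 = 0.0256
H(X) + H(Y) - H(X,Y) = 0.4771 + 0.4771 - 0.9287 = 0.0256

All forms give I(X;Y) = 0.0256 dits. ✓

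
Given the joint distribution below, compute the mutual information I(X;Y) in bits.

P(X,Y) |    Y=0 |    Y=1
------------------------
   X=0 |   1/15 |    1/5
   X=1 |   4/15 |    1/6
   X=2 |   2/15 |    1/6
0.0666 bits

Mutual information: I(X;Y) = H(X) + H(Y) - H(X,Y)

Marginals:
P(X) = (4/15, 13/30, 3/10), H(X) = 1.5524 bits
P(Y) = (7/15, 8/15), H(Y) = 0.9968 bits

Joint entropy: H(X,Y) = 2.4826 bits

I(X;Y) = 1.5524 + 0.9968 - 2.4826 = 0.0666 bits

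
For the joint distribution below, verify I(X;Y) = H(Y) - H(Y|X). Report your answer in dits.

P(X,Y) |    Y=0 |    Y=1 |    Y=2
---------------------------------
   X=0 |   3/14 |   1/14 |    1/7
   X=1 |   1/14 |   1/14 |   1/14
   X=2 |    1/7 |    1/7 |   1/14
I(X;Y) = 0.0145 dits

Mutual information has multiple equivalent forms:
- I(X;Y) = H(X) - H(X|Y)
- I(X;Y) = H(Y) - H(Y|X)
- I(X;Y) = H(X) + H(Y) - H(X,Y)

Computing all quantities:
H(X) = 0.4608, H(Y) = 0.4686, H(X,Y) = 0.9149
H(X|Y) = 0.4463, H(Y|X) = 0.4541

Verification:
H(X) - H(X|Y) = 0.4608 - 0.4463 = 0.0145
H(Y) - H(Y|X) = 0.4686 - 0.4541 = 0.0145
H(X) + H(Y) - H(X,Y) = 0.4608 + 0.4686 - 0.9149 = 0.0145

All forms give I(X;Y) = 0.0145 dits. ✓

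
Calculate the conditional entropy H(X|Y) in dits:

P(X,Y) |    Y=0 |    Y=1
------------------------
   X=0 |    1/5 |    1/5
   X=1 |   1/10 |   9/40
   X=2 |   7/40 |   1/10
0.4573 dits

Using the chain rule: H(X|Y) = H(X,Y) - H(Y)

First, compute H(X,Y) = 0.7578 dits

Marginal P(Y) = (19/40, 21/40)
H(Y) = 0.3005 dits

H(X|Y) = H(X,Y) - H(Y) = 0.7578 - 0.3005 = 0.4573 dits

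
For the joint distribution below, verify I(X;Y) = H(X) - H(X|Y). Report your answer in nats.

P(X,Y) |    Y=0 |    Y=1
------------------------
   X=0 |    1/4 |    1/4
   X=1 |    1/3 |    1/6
I(X;Y) = 0.0144 nats

Mutual information has multiple equivalent forms:
- I(X;Y) = H(X) - H(X|Y)
- I(X;Y) = H(Y) - H(Y|X)
- I(X;Y) = H(X) + H(Y) - H(X,Y)

Computing all quantities:
H(X) = 0.6931, H(Y) = 0.6792, H(X,Y) = 1.3580
H(X|Y) = 0.6788, H(Y|X) = 0.6648

Verification:
H(X) - H(X|Y) = 0.6931 - 0.6788 = 0.0144
H(Y) - H(Y|X) = 0.6792 - 0.6648 = 0.0144
H(X) + H(Y) - H(X,Y) = 0.6931 + 0.6792 - 1.3580 = 0.0144

All forms give I(X;Y) = 0.0144 nats. ✓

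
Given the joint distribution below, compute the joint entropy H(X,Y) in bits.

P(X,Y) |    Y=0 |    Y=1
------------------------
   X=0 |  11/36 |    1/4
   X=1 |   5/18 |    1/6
1.9668 bits

Joint entropy is H(X,Y) = -Σ_{x,y} p(x,y) log p(x,y).

Summing over all non-zero entries:
H(X,Y) = -[11/36·log_2(11/36) + 1/4·log_2(1/4) + 5/18·log_2(5/18) + 1/6·log_2(1/6)]
H(X,Y) = 1.9668 bits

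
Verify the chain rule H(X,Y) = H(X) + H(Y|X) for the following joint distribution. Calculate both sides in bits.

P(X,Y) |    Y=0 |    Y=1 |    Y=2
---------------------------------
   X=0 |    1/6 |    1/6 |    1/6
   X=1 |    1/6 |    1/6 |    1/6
H(X,Y) = 2.5850, H(X) = 1.0000, H(Y|X) = 1.5850 (all in bits)

Chain rule: H(X,Y) = H(X) + H(Y|X)

Left side — joint entropy directly:
H(X,Y) = -Σ p(x,y) log p(x,y) = 2.5850 bits

Right side — compute H(Y|X) from the conditional distributions:
P(X) = (1/2, 1/2), so H(X) = 1.0000 bits
H(Y|X) = Σ_x P(X=x) · H(Y|X=x):
  P(Y|X=0) = (1/3, 1/3, 1/3), H(Y|X=0) = 1.5850, weight P(X=0) = 1/2
  P(Y|X=1) = (1/3, 1/3, 1/3), H(Y|X=1) = 1.5850, weight P(X=1) = 1/2
H(Y|X) = 1.5850 bits

H(X) + H(Y|X) = 1.0000 + 1.5850 = 2.5850 bits

Both sides equal 2.5850 bits. ✓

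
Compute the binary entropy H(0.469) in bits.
0.9972 bits

The binary entropy function is:
H(p) = -p log(p) - (1-p) log(1-p)

H(0.469) = -0.469 × log_2(0.469) - 0.531 × log_2(0.531)
H(0.469) = 0.9972 bits

Note: Binary entropy is maximized at p=0.5 (H=1 bit) and minimized at p=0 or p=1 (H=0).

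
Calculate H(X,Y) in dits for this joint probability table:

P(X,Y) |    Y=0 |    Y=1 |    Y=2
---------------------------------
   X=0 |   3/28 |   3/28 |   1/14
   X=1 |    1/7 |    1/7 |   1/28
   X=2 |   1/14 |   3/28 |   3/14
0.9120 dits

Joint entropy is H(X,Y) = -Σ_{x,y} p(x,y) log p(x,y).

Summing over all non-zero entries:
H(X,Y) = -[3/28·log_10(3/28) + 3/28·log_10(3/28) + 1/14·log_10(1/14) + 1/7·log_10(1/7) + 1/7·log_10(1/7) + 1/28·log_10(1/28) + 1/14·log_10(1/14) + 3/28·log_10(3/28) + 3/14·log_10(3/14)]
H(X,Y) = 0.9120 dits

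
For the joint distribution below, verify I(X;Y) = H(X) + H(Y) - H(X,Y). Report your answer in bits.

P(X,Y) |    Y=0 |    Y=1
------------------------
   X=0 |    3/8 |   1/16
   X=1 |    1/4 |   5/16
I(X;Y) = 0.1381 bits

Mutual information has multiple equivalent forms:
- I(X;Y) = H(X) - H(X|Y)
- I(X;Y) = H(Y) - H(Y|X)
- I(X;Y) = H(X) + H(Y) - H(X,Y)

Computing all quantities:
H(X) = 0.9887, H(Y) = 0.9544, H(X,Y) = 1.8050
H(X|Y) = 0.8506, H(Y|X) = 0.8163

Verification:
H(X) - H(X|Y) = 0.9887 - 0.8506 = 0.1381
H(Y) - H(Y|X) = 0.9544 - 0.8163 = 0.1381
H(X) + H(Y) - H(X,Y) = 0.9887 + 0.9544 - 1.8050 = 0.1381

All forms give I(X;Y) = 0.1381 bits. ✓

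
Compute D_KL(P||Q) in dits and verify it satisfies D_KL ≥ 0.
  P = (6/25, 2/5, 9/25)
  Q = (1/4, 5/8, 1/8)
0.0836 dits

KL divergence satisfies the Gibbs inequality: D_KL(P||Q) ≥ 0 for all distributions P, Q.

D_KL(P||Q) = Σ p(x) log(p(x)/q(x))
Term by term:
  x=0: 6/25 × log_10[(6/25)/(1/4)] = -0.0043
  x=1: 2/5 × log_10[(2/5)/(5/8)] = -0.0775
  x=2: 9/25 × log_10[(9/25)/(1/8)] = 0.1654
D_KL(P||Q) = 0.0836 dits

D_KL(P||Q) = 0.0836 ≥ 0 ✓

This non-negativity is a fundamental property: relative entropy cannot be negative because it measures how different Q is from P.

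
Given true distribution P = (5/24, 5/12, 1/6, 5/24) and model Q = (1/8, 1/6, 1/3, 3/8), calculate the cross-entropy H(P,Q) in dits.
0.6806 dits

Cross-entropy: H(P,Q) = -Σ p(x) log q(x)

Alternatively: H(P,Q) = H(P) + D_KL(P||Q)
H(P) = 0.5720 dits
D_KL(P||Q) = 0.1087 dits

H(P,Q) = 0.5720 + 0.1087 = 0.6806 dits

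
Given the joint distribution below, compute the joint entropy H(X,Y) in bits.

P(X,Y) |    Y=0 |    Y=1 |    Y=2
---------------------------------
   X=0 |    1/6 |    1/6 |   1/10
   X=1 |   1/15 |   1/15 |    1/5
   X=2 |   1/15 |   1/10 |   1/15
3.0323 bits

Joint entropy is H(X,Y) = -Σ_{x,y} p(x,y) log p(x,y).

Summing over all non-zero entries:
H(X,Y) = -[1/6·log_2(1/6) + 1/6·log_2(1/6) + 1/10·log_2(1/10) + 1/15·log_2(1/15) + 1/15·log_2(1/15) + 1/5·log_2(1/5) + 1/15·log_2(1/15) + 1/10·log_2(1/10) + 1/15·log_2(1/15)]
H(X,Y) = 3.0323 bits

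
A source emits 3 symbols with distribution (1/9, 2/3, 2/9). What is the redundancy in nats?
0.2499 nats

Redundancy measures how far a source is from maximum entropy:
R = H_max - H(X)

Maximum entropy for 3 symbols: H_max = log_e(3) = 1.0986 nats
Actual entropy: H(X) = 0.8487 nats
Redundancy: R = 1.0986 - 0.8487 = 0.2499 nats

This redundancy represents potential for compression: the source could be compressed by 0.2499 nats per symbol.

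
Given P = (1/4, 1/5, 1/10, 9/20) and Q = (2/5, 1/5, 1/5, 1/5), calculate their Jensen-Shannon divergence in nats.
0.0419 nats

Jensen-Shannon divergence is:
JSD(P||Q) = 0.5 × D_KL(P||M) + 0.5 × D_KL(Q||M)
where M = 0.5 × (P + Q) is the mixture distribution.

M = 0.5 × (1/4, 1/5, 1/10, 9/20) + 0.5 × (2/5, 1/5, 1/5, 1/5) = (13/40, 1/5, 3/20, 13/40)

D_KL(P||M) = 0.0403 nats
D_KL(Q||M) = 0.0435 nats

JSD(P||Q) = 0.5 × 0.0403 + 0.5 × 0.0435 = 0.0419 nats

Unlike KL divergence, JSD is symmetric and bounded: 0 ≤ JSD ≤ log(2).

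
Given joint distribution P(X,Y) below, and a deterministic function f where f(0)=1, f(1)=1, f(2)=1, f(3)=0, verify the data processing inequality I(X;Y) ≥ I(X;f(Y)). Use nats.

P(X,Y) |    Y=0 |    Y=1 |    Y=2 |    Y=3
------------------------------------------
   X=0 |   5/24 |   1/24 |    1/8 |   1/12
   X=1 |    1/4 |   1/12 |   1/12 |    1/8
I(X;Y) = 0.0139, I(X;f(Y)) = 0.0018, inequality holds: 0.0139 ≥ 0.0018

Data Processing Inequality: For any Markov chain X → Y → Z, we have I(X;Y) ≥ I(X;Z).

Here Z = f(Y) is a deterministic function of Y, forming X → Y → Z.

Original I(X;Y) = 0.0139 nats

After applying f:
P(X,Z) where Z=f(Y):
- P(X,Z=0) = P(X,Y=3)
- P(X,Z=1) = P(X,Y=0) + P(X,Y=1) + P(X,Y=2)

I(X;Z) = I(X;f(Y)) = 0.0018 nats

Verification: 0.0139 ≥ 0.0018 ✓

Information cannot be created by processing; the function f can only lose information about X.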